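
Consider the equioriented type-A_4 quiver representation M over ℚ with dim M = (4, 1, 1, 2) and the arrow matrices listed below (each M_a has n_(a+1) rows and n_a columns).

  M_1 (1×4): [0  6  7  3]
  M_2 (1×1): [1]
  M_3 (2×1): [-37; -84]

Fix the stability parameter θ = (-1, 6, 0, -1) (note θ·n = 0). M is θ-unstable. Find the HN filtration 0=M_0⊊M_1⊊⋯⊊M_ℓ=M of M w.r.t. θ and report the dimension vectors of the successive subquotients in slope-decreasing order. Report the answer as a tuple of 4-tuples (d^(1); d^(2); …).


Barcode: M ≅ I[1,1]^3, I[1,4], I[4,4]. HN layers by μ_θ (2 steps, strictly decreasing):
  μ^(1)=5/3; μ^(2)=-1

((0, 1, 1, 1); (4, 0, 0, 1))


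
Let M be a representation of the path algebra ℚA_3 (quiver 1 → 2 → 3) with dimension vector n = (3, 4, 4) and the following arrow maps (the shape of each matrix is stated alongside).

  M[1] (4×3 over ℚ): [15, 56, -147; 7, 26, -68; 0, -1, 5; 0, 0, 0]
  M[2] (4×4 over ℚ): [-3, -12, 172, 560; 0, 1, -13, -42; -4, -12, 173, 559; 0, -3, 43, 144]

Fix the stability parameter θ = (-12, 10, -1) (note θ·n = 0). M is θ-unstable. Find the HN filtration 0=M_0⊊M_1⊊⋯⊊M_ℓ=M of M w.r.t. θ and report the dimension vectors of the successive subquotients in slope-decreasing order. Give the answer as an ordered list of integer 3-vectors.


Interval decomposition of M: I[1,3]^3, I[2,3].
HN type (ℓ=2): μ^(1)=9/2; μ^(2)=-12

((0, 4, 4); (3, 0, 0))


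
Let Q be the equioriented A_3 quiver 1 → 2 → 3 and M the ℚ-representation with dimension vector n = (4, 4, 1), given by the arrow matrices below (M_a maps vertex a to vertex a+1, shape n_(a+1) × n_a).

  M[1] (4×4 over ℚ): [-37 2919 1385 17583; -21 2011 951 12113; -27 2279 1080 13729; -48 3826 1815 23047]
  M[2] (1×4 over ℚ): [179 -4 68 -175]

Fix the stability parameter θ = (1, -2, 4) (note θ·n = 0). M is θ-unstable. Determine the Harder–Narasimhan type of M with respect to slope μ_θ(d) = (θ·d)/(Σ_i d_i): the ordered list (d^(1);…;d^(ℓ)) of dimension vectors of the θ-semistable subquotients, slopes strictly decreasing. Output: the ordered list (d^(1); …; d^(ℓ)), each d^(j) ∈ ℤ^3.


Via rank(M_{q-1}∘⋯∘M_p): M ≅ I[1,1], I[1,2]^2, I[1,3], I[2,2].
μ_θ-semistable layers: μ^(1)=4; μ^(2)=1; μ^(3)=-1/2; μ^(4)=-2

((0, 0, 1); (1, 0, 0); (3, 3, 0); (0, 1, 0))


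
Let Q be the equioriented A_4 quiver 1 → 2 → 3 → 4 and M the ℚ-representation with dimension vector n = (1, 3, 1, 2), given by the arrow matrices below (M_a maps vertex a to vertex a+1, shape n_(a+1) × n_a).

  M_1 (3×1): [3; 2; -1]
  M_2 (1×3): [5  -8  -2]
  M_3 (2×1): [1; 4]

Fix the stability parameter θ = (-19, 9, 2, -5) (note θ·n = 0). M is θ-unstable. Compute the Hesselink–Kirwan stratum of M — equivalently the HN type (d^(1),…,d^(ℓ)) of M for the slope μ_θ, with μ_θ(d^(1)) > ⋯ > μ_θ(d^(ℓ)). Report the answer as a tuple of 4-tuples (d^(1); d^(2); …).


Via rank(M_{q-1}∘⋯∘M_p): M ≅ I[1,4], I[2,2]^2, I[4,4].
μ_θ-semistable layers: μ^(1)=9; μ^(2)=2; μ^(3)=-5; μ^(4)=-19

((0, 2, 0, 0); (0, 1, 1, 1); (0, 0, 0, 1); (1, 0, 0, 0))


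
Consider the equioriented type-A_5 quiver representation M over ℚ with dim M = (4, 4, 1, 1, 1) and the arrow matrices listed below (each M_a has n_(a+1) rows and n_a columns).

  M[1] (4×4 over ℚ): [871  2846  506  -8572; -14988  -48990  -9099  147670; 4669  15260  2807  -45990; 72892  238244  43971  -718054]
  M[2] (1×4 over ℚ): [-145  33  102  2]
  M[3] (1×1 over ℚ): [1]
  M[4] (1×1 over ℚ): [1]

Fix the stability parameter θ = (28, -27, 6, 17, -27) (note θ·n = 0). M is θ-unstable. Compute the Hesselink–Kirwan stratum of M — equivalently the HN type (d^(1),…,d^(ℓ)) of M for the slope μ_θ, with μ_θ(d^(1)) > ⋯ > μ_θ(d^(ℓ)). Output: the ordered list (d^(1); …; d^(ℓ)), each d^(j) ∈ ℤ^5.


Interval decomposition of M: I[1,1], I[1,2]^2, I[1,5], I[2,2].
HN type (ℓ=4): μ^(1)=28; μ^(2)=1/2; μ^(3)=-3/5; μ^(4)=-27

((1, 0, 0, 0, 0); (2, 2, 0, 0, 0); (1, 1, 1, 1, 1); (0, 1, 0, 0, 0))


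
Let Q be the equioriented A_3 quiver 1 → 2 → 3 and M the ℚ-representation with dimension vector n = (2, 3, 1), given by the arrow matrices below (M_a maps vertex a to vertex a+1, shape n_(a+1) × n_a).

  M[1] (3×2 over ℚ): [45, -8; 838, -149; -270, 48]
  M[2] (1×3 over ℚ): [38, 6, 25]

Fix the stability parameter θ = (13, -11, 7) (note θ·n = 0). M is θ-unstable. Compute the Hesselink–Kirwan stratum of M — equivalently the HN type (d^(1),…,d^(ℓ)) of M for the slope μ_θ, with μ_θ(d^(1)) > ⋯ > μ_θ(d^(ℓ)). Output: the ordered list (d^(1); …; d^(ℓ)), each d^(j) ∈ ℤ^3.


Via rank(M_{q-1}∘⋯∘M_p): M ≅ I[1,2], I[1,3], I[2,2].
μ_θ-semistable layers: μ^(1)=7; μ^(2)=1; μ^(3)=-11

((0, 0, 1); (2, 2, 0); (0, 1, 0))


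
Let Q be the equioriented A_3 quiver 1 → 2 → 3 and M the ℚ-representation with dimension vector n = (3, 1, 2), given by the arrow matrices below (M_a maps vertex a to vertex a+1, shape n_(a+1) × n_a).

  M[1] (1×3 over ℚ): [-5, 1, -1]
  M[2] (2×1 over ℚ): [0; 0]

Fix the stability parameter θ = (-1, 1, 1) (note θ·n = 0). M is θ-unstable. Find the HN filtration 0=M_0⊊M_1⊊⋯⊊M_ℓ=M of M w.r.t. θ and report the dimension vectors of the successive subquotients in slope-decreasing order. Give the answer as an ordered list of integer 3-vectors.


Interval decomposition of M: I[1,1]^2, I[1,2], I[3,3]^2.
HN type (ℓ=2): μ^(1)=1; μ^(2)=-1

((0, 1, 2); (3, 0, 0))


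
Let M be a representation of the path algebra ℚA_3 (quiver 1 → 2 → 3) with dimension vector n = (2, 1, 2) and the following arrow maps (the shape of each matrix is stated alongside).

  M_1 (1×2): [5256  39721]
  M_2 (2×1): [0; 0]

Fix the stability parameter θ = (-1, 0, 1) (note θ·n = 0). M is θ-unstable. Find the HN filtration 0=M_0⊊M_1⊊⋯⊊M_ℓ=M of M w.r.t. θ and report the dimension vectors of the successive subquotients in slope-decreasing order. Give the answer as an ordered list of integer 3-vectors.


Interval decomposition of M: I[1,1], I[1,2], I[3,3]^2.
HN type (ℓ=3): μ^(1)=1; μ^(2)=0; μ^(3)=-1

((0, 0, 2); (0, 1, 0); (2, 0, 0))


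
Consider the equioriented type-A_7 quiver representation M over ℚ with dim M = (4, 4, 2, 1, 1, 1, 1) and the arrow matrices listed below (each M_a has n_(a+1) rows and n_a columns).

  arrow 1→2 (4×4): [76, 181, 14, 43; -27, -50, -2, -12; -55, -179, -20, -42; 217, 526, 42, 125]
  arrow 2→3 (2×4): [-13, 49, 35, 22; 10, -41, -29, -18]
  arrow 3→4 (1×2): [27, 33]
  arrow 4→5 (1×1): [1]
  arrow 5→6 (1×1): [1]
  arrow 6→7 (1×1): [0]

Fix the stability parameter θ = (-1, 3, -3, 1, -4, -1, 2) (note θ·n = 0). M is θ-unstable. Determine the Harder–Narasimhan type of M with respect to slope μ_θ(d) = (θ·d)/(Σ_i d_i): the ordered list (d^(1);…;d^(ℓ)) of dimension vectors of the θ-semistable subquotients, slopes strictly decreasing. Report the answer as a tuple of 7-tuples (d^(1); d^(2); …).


Via rank(M_{q-1}∘⋯∘M_p): M ≅ I[1,1], I[1,2], I[1,3], I[1,6], I[2,2], I[7,7].
μ_θ-semistable layers: μ^(1)=3; μ^(2)=2; μ^(3)=0; μ^(4)=-4/5; μ^(5)=-1

((0, 2, 0, 0, 0, 0, 0); (0, 0, 0, 0, 0, 0, 1); (0, 1, 1, 0, 0, 0, 0); (0, 1, 1, 1, 1, 1, 0); (4, 0, 0, 0, 0, 0, 0))


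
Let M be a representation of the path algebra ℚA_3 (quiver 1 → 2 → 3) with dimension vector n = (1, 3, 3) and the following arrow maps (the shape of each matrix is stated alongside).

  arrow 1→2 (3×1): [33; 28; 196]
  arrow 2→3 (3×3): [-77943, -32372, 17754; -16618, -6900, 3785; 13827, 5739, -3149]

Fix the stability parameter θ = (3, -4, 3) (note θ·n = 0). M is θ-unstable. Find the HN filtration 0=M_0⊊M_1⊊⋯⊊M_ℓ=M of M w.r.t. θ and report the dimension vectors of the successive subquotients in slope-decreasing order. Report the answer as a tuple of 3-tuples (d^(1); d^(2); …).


Via rank(M_{q-1}∘⋯∘M_p): M ≅ I[1,3], I[2,3]^2.
μ_θ-semistable layers: μ^(1)=3; μ^(2)=-1/2; μ^(3)=-4

((0, 0, 3); (1, 1, 0); (0, 2, 0))


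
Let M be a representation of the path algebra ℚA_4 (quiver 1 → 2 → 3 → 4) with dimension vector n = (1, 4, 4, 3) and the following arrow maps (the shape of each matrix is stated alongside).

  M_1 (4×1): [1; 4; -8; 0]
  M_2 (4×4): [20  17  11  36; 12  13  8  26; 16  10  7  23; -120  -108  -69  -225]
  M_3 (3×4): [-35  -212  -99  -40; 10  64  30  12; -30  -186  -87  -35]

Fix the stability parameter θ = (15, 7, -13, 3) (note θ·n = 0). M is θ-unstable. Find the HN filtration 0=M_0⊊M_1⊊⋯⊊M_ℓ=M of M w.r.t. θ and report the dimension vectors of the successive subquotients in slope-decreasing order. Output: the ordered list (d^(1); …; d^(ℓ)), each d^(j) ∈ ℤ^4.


Interval decomposition of M: I[1,2], I[2,3]^2, I[2,4], I[3,4], I[4,4].
HN type (ℓ=4): μ^(1)=11; μ^(2)=3; μ^(3)=-3; μ^(4)=-13

((1, 1, 0, 0); (0, 0, 0, 3); (0, 3, 3, 0); (0, 0, 1, 0))


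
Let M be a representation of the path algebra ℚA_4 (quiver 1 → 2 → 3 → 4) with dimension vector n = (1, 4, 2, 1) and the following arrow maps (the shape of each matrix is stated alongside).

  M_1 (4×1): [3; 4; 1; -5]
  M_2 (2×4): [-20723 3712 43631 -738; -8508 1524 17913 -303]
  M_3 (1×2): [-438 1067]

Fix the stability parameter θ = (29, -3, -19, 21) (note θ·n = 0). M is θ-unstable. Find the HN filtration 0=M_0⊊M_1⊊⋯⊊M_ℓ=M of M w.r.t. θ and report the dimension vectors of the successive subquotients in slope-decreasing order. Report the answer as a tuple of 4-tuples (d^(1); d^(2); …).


Interval decomposition of M: I[1,2], I[2,2], I[2,3], I[2,4].
HN type (ℓ=4): μ^(1)=21; μ^(2)=13; μ^(3)=-3; μ^(4)=-11

((0, 0, 0, 1); (1, 1, 0, 0); (0, 1, 0, 0); (0, 2, 2, 0))


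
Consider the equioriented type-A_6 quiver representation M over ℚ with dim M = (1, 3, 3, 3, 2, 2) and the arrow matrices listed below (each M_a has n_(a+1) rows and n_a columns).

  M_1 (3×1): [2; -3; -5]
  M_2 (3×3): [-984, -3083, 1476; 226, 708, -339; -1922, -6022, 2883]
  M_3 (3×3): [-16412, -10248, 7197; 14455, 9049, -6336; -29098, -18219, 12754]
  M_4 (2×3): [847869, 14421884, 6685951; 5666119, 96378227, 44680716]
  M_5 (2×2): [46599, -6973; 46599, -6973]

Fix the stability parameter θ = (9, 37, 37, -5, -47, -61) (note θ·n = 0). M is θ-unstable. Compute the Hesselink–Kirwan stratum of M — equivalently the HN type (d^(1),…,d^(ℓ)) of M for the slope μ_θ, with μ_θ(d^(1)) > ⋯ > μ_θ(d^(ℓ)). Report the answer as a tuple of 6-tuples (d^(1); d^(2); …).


Interval decomposition of M: I[1,6], I[2,2], I[2,4], I[3,5], I[6,6].
HN type (ℓ=4): μ^(1)=37; μ^(2)=23; μ^(3)=-5; μ^(4)=-61

((0, 1, 0, 0, 0, 0); (0, 1, 1, 1, 0, 0); (1, 1, 2, 2, 2, 1); (0, 0, 0, 0, 0, 1))


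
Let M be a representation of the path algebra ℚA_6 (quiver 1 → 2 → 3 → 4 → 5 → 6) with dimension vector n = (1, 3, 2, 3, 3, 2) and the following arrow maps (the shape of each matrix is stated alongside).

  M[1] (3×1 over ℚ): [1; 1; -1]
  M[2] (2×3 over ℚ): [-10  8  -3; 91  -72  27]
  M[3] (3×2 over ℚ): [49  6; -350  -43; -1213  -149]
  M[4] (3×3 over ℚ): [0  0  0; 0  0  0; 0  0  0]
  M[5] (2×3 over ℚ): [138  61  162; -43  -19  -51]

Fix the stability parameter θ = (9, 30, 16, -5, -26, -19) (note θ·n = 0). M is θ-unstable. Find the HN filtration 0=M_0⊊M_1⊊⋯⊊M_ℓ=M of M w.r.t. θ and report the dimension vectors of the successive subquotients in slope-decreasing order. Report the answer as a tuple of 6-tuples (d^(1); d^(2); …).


Barcode: M ≅ I[1,4], I[2,2], I[2,4], I[4,4], I[5,5], I[5,6]^2. HN layers by μ_θ (6 steps, strictly decreasing):
  μ^(1)=30; μ^(2)=41/3; μ^(3)=9; μ^(4)=-5; μ^(5)=-19; μ^(6)=-26

((0, 1, 0, 0, 0, 0); (0, 2, 2, 2, 0, 0); (1, 0, 0, 0, 0, 0); (0, 0, 0, 1, 0, 0); (0, 0, 0, 0, 0, 2); (0, 0, 0, 0, 3, 0))


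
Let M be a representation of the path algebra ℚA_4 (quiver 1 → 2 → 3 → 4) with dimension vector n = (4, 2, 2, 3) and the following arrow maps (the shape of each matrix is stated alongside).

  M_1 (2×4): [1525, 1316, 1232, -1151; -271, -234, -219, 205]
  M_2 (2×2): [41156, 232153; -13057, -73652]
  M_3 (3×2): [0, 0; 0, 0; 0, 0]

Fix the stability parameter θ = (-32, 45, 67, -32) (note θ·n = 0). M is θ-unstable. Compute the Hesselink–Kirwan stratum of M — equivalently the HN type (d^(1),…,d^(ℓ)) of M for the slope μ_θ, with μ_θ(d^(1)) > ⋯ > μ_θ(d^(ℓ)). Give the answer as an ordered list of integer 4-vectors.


Barcode: M ≅ I[1,1]^2, I[1,3]^2, I[4,4]^3. HN layers by μ_θ (3 steps, strictly decreasing):
  μ^(1)=67; μ^(2)=45; μ^(3)=-32

((0, 0, 2, 0); (0, 2, 0, 0); (4, 0, 0, 3))


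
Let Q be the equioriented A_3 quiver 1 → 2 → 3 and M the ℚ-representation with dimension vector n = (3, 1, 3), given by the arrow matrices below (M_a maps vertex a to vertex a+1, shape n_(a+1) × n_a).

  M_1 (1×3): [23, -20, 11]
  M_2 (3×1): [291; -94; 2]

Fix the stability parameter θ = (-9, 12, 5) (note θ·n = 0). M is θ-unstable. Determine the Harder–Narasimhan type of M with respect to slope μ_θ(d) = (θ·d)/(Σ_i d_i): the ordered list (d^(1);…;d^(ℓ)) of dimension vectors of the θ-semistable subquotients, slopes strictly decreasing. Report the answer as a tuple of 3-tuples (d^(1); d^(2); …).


Via rank(M_{q-1}∘⋯∘M_p): M ≅ I[1,1]^2, I[1,3], I[3,3]^2.
μ_θ-semistable layers: μ^(1)=17/2; μ^(2)=5; μ^(3)=-9

((0, 1, 1); (0, 0, 2); (3, 0, 0))


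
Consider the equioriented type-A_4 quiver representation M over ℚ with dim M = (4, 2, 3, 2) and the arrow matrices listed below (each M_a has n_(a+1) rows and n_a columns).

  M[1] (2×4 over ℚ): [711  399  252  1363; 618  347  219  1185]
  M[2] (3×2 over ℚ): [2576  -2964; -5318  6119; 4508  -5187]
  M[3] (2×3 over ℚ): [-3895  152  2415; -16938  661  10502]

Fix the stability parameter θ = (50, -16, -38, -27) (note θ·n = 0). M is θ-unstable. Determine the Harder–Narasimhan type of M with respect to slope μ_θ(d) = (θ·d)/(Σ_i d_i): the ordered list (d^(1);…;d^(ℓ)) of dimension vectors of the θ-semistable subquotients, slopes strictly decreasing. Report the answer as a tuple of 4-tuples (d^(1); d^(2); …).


Via rank(M_{q-1}∘⋯∘M_p): M ≅ I[1,1]^2, I[1,4]^2, I[3,3].
μ_θ-semistable layers: μ^(1)=50; μ^(2)=-31/4; μ^(3)=-38

((2, 0, 0, 0); (2, 2, 2, 2); (0, 0, 1, 0))


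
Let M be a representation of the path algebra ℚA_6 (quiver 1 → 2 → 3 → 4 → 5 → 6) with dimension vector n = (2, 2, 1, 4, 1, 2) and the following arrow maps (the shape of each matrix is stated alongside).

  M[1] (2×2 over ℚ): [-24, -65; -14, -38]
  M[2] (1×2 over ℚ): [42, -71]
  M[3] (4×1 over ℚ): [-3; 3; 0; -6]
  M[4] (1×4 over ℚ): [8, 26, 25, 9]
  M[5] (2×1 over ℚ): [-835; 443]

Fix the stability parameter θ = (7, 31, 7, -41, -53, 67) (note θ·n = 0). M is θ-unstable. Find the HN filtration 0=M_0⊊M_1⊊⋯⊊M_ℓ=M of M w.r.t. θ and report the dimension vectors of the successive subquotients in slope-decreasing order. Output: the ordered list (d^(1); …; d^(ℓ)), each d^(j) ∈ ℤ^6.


Interval decomposition of M: I[1,2], I[1,4], I[4,4]^2, I[4,6], I[6,6].
HN type (ℓ=6): μ^(1)=67; μ^(2)=31; μ^(3)=7; μ^(4)=1; μ^(5)=-41; μ^(6)=-47

((0, 0, 0, 0, 0, 2); (0, 1, 0, 0, 0, 0); (1, 0, 0, 0, 0, 0); (1, 1, 1, 1, 0, 0); (0, 0, 0, 2, 0, 0); (0, 0, 0, 1, 1, 0))


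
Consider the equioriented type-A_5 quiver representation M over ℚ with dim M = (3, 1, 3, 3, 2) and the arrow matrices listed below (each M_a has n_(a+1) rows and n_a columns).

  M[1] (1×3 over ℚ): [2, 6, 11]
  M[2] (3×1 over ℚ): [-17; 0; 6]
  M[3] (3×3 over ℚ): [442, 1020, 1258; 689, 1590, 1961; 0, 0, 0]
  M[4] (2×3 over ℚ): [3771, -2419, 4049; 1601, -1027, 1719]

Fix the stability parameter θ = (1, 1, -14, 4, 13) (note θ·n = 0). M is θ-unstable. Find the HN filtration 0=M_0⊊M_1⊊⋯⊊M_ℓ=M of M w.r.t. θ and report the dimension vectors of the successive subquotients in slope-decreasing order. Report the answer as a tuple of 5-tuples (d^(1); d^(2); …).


Via rank(M_{q-1}∘⋯∘M_p): M ≅ I[1,1]^2, I[1,5], I[3,3]^2, I[4,4], I[4,5].
μ_θ-semistable layers: μ^(1)=13; μ^(2)=4; μ^(3)=1; μ^(4)=-4; μ^(5)=-14

((0, 0, 0, 0, 2); (0, 0, 0, 3, 0); (2, 0, 0, 0, 0); (1, 1, 1, 0, 0); (0, 0, 2, 0, 0))


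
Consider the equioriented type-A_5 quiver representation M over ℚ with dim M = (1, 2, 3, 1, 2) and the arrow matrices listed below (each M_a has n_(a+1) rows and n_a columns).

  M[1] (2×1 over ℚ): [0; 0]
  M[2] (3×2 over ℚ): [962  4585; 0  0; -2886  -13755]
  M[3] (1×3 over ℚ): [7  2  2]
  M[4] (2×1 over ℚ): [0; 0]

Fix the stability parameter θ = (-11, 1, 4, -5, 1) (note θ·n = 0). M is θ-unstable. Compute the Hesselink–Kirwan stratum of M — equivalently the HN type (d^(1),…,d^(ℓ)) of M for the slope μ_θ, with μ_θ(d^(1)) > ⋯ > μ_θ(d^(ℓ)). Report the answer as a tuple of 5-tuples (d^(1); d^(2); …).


Barcode: M ≅ I[1,1], I[2,2], I[2,4], I[3,3]^2, I[5,5]^2. HN layers by μ_θ (4 steps, strictly decreasing):
  μ^(1)=4; μ^(2)=1; μ^(3)=0; μ^(4)=-11

((0, 0, 2, 0, 0); (0, 1, 0, 0, 2); (0, 1, 1, 1, 0); (1, 0, 0, 0, 0))


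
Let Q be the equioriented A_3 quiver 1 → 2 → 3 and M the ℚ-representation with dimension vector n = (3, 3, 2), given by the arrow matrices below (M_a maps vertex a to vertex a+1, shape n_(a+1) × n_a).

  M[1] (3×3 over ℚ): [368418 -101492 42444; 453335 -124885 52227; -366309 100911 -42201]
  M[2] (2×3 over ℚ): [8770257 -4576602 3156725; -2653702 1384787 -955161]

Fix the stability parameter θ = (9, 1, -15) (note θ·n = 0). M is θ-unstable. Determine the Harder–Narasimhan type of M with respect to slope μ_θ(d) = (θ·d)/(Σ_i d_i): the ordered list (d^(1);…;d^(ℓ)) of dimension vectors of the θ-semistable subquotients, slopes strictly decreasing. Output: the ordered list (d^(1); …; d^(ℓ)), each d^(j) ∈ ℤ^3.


Interval decomposition of M: I[1,1], I[1,2], I[1,3], I[2,3].
HN type (ℓ=4): μ^(1)=9; μ^(2)=5; μ^(3)=-5/3; μ^(4)=-7

((1, 0, 0); (1, 1, 0); (1, 1, 1); (0, 1, 1))


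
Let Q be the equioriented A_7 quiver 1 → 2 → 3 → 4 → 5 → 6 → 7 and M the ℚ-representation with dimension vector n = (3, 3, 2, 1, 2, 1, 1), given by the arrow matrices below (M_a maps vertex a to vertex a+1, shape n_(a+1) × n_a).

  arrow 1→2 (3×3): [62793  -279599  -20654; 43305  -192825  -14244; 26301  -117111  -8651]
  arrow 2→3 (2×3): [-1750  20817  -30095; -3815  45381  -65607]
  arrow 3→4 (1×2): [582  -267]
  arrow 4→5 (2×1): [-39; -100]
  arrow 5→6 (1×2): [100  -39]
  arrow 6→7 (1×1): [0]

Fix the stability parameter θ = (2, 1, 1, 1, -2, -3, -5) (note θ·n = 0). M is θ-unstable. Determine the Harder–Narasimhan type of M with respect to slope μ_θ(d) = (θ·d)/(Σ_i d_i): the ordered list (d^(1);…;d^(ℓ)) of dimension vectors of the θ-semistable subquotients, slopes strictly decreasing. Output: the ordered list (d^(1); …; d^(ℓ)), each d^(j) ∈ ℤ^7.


Via rank(M_{q-1}∘⋯∘M_p): M ≅ I[1,2], I[1,3], I[1,5], I[5,6], I[7,7].
μ_θ-semistable layers: μ^(1)=3/2; μ^(2)=4/3; μ^(3)=3/5; μ^(4)=-5/2; μ^(5)=-5

((1, 1, 0, 0, 0, 0, 0); (1, 1, 1, 0, 0, 0, 0); (1, 1, 1, 1, 1, 0, 0); (0, 0, 0, 0, 1, 1, 0); (0, 0, 0, 0, 0, 0, 1))


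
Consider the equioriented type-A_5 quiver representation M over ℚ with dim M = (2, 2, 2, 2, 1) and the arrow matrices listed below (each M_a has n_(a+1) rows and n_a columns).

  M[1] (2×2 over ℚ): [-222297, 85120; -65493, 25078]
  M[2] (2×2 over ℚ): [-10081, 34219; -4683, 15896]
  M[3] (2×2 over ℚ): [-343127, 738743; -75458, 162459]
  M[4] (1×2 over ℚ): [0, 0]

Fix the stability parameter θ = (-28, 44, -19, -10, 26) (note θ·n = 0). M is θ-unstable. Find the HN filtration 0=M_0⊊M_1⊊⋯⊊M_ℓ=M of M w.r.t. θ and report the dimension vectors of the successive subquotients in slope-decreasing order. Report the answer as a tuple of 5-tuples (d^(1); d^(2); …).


Interval decomposition of M: I[1,4]^2, I[5,5].
HN type (ℓ=3): μ^(1)=26; μ^(2)=5; μ^(3)=-28

((0, 0, 0, 0, 1); (0, 2, 2, 2, 0); (2, 0, 0, 0, 0))


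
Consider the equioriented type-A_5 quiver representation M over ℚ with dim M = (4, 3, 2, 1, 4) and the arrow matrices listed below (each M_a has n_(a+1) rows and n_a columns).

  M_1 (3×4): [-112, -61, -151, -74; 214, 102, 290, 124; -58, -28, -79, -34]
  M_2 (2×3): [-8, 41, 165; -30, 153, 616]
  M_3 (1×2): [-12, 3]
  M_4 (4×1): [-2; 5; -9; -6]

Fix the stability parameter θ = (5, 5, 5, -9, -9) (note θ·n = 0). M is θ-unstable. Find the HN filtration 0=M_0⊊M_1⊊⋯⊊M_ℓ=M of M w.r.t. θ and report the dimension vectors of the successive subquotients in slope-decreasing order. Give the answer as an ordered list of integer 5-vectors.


Barcode: M ≅ I[1,1], I[1,2], I[1,3], I[1,5], I[5,5]^3. HN layers by μ_θ (3 steps, strictly decreasing):
  μ^(1)=5; μ^(2)=-3/5; μ^(3)=-9

((3, 2, 1, 0, 0); (1, 1, 1, 1, 1); (0, 0, 0, 0, 3))


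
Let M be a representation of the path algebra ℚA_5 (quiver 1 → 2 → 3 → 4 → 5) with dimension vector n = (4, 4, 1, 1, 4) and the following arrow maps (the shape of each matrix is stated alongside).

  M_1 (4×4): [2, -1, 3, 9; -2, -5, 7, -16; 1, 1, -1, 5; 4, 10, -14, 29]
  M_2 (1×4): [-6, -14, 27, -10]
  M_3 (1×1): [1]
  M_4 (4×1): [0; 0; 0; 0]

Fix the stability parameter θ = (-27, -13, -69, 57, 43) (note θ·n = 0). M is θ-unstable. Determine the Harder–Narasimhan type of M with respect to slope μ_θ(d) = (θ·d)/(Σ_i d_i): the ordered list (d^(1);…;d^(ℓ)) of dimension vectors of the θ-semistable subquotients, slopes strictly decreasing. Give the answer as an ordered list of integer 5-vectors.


Interval decomposition of M: I[1,1], I[1,2]^2, I[1,4], I[2,2], I[5,5]^4.
HN type (ℓ=5): μ^(1)=57; μ^(2)=43; μ^(3)=-13; μ^(4)=-27; μ^(5)=-109/3

((0, 0, 0, 1, 0); (0, 0, 0, 0, 4); (0, 3, 0, 0, 0); (3, 0, 0, 0, 0); (1, 1, 1, 0, 0))


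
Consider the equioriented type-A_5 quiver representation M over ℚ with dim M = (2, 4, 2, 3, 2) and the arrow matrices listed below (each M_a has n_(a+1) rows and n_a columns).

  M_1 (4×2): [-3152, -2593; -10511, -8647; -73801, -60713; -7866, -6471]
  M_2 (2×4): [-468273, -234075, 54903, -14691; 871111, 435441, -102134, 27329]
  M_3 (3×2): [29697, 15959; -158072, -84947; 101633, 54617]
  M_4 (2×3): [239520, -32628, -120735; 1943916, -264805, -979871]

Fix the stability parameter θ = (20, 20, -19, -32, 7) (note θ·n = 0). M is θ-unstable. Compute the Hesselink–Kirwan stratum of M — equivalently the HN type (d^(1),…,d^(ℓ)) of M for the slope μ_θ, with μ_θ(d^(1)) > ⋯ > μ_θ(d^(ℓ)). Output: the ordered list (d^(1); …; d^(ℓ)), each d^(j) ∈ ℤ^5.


Via rank(M_{q-1}∘⋯∘M_p): M ≅ I[1,2], I[1,5], I[2,2], I[2,5], I[4,4].
μ_θ-semistable layers: μ^(1)=20; μ^(2)=7; μ^(3)=-11/4; μ^(4)=-31/3; μ^(5)=-32

((1, 2, 0, 0, 0); (0, 0, 0, 0, 2); (1, 1, 1, 1, 0); (0, 1, 1, 1, 0); (0, 0, 0, 1, 0))


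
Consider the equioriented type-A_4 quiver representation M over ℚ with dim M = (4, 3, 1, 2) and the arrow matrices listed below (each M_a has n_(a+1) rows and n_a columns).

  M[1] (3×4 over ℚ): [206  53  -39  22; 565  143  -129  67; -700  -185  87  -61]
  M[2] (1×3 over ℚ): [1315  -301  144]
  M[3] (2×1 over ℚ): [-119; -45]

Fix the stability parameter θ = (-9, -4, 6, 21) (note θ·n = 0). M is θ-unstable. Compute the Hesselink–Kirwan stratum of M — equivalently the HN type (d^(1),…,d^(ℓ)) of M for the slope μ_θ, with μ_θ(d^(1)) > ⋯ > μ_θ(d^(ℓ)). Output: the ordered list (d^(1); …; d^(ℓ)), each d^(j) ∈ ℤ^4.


Interval decomposition of M: I[1,1], I[1,2]^2, I[1,4], I[4,4].
HN type (ℓ=4): μ^(1)=21; μ^(2)=6; μ^(3)=-4; μ^(4)=-9

((0, 0, 0, 2); (0, 0, 1, 0); (0, 3, 0, 0); (4, 0, 0, 0))


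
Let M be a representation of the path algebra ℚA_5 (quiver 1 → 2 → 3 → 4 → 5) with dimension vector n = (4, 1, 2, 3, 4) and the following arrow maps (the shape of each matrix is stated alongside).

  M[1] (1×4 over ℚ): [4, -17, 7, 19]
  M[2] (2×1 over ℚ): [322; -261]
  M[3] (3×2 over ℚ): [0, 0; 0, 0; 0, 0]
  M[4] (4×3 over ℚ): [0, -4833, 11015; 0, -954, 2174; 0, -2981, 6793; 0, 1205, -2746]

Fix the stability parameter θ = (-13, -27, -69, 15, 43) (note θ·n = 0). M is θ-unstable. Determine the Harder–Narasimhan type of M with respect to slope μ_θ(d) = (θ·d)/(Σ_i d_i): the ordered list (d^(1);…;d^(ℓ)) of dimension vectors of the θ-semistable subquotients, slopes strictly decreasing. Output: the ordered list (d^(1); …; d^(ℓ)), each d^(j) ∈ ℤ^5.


Barcode: M ≅ I[1,1]^3, I[1,3], I[3,3], I[4,4], I[4,5]^2, I[5,5]^2. HN layers by μ_θ (5 steps, strictly decreasing):
  μ^(1)=43; μ^(2)=15; μ^(3)=-13; μ^(4)=-109/3; μ^(5)=-69

((0, 0, 0, 0, 4); (0, 0, 0, 3, 0); (3, 0, 0, 0, 0); (1, 1, 1, 0, 0); (0, 0, 1, 0, 0))


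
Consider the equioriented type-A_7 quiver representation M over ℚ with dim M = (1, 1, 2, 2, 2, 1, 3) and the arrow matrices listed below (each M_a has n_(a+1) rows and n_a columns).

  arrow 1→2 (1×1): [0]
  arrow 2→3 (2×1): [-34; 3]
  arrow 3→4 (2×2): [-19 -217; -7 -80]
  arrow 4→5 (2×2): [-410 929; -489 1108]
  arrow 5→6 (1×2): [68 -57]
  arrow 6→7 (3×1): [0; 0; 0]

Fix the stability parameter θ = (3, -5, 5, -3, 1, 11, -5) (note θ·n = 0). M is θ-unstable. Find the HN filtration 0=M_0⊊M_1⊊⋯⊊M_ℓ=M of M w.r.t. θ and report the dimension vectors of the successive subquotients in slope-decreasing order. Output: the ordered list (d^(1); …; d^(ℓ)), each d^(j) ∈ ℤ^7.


Interval decomposition of M: I[1,1], I[2,6], I[3,5], I[7,7]^3.
HN type (ℓ=4): μ^(1)=11; μ^(2)=3; μ^(3)=1; μ^(4)=-5

((0, 0, 0, 0, 0, 1, 0); (1, 0, 0, 0, 0, 0, 0); (0, 0, 2, 2, 2, 0, 0); (0, 1, 0, 0, 0, 0, 3))


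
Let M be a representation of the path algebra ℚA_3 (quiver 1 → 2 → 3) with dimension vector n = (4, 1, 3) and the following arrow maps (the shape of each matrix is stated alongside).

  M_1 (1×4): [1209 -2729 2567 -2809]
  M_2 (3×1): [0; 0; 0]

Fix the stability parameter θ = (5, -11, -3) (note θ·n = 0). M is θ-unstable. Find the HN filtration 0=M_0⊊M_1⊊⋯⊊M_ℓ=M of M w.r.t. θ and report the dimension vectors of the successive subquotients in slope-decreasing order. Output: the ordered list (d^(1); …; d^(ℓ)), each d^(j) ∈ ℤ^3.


Via rank(M_{q-1}∘⋯∘M_p): M ≅ I[1,1]^3, I[1,2], I[3,3]^3.
μ_θ-semistable layers: μ^(1)=5; μ^(2)=-3

((3, 0, 0); (1, 1, 3))


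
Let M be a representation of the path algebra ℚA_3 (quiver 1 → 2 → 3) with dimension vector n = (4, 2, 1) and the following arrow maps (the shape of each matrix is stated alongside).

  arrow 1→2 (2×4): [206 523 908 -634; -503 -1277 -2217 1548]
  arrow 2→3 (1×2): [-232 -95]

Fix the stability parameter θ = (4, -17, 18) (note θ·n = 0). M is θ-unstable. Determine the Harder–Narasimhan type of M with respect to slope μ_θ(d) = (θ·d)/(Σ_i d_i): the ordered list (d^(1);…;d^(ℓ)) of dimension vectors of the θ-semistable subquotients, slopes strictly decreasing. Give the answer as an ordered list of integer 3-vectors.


Interval decomposition of M: I[1,1]^2, I[1,2], I[1,3].
HN type (ℓ=3): μ^(1)=18; μ^(2)=4; μ^(3)=-13/2

((0, 0, 1); (2, 0, 0); (2, 2, 0))


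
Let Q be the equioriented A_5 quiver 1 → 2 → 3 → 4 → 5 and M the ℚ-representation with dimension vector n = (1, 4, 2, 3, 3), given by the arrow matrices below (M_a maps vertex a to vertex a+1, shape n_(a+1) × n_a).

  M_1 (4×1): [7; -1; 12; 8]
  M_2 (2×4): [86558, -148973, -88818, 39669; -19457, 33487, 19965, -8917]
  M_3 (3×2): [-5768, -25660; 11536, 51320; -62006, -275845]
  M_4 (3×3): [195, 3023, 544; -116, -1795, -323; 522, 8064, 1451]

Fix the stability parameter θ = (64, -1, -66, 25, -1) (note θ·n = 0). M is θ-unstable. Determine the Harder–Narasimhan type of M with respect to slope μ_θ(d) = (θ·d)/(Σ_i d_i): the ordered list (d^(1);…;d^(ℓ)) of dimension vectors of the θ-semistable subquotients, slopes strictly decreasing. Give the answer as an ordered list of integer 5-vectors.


Barcode: M ≅ I[1,3], I[2,2]^2, I[2,5], I[4,5]^2. HN layers by μ_θ (3 steps, strictly decreasing):
  μ^(1)=12; μ^(2)=-1; μ^(3)=-67/2

((0, 0, 0, 3, 3); (1, 3, 1, 0, 0); (0, 1, 1, 0, 0))


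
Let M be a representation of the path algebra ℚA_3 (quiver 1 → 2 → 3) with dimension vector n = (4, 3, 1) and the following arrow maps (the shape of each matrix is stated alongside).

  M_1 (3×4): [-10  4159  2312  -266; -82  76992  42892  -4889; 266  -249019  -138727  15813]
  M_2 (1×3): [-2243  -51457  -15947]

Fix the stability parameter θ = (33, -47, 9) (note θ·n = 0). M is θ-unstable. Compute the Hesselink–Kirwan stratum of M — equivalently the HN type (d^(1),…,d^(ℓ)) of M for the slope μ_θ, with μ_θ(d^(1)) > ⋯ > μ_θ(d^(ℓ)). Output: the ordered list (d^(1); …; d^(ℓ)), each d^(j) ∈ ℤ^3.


Interval decomposition of M: I[1,1], I[1,2]^2, I[1,3].
HN type (ℓ=3): μ^(1)=33; μ^(2)=9; μ^(3)=-7

((1, 0, 0); (0, 0, 1); (3, 3, 0))


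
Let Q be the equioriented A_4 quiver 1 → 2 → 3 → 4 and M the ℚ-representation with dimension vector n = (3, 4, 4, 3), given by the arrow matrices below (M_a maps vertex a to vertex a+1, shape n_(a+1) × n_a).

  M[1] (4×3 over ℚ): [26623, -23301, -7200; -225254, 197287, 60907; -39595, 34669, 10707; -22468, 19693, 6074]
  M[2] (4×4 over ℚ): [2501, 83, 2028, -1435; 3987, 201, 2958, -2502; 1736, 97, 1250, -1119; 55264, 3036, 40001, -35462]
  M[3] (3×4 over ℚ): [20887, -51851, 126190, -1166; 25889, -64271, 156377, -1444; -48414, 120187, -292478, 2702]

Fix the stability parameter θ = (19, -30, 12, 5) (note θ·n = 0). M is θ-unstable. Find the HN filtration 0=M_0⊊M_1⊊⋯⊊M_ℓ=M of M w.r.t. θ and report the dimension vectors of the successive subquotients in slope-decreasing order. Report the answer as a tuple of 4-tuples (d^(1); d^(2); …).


Barcode: M ≅ I[1,4]^3, I[2,3]. HN layers by μ_θ (4 steps, strictly decreasing):
  μ^(1)=12; μ^(2)=17/2; μ^(3)=-11/2; μ^(4)=-30

((0, 0, 1, 0); (0, 0, 3, 3); (3, 3, 0, 0); (0, 1, 0, 0))


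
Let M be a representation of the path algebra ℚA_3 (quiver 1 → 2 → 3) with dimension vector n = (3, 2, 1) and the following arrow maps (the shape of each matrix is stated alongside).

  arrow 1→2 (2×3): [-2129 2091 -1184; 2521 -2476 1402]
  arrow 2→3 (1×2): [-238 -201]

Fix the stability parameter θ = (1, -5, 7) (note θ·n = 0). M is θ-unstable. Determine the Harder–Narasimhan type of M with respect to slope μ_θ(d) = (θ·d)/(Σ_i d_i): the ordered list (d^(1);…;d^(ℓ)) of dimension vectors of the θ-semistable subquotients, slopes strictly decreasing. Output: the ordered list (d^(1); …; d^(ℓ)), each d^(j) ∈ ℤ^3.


Interval decomposition of M: I[1,1], I[1,2], I[1,3].
HN type (ℓ=3): μ^(1)=7; μ^(2)=1; μ^(3)=-2

((0, 0, 1); (1, 0, 0); (2, 2, 0))


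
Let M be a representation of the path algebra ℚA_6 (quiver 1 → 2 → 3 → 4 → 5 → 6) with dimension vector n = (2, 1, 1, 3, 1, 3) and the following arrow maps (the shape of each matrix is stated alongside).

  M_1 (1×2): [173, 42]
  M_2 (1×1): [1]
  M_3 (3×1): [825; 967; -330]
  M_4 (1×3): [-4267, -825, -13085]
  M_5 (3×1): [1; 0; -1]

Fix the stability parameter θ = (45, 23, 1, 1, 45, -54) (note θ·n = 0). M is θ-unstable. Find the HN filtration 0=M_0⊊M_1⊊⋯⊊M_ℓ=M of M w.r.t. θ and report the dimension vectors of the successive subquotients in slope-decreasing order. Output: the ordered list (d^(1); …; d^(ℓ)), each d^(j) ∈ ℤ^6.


Barcode: M ≅ I[1,1], I[1,4], I[4,4], I[4,6], I[6,6]^2. HN layers by μ_θ (5 steps, strictly decreasing):
  μ^(1)=45; μ^(2)=35/2; μ^(3)=1; μ^(4)=-8/3; μ^(5)=-54

((1, 0, 0, 0, 0, 0); (1, 1, 1, 1, 0, 0); (0, 0, 0, 1, 0, 0); (0, 0, 0, 1, 1, 1); (0, 0, 0, 0, 0, 2))


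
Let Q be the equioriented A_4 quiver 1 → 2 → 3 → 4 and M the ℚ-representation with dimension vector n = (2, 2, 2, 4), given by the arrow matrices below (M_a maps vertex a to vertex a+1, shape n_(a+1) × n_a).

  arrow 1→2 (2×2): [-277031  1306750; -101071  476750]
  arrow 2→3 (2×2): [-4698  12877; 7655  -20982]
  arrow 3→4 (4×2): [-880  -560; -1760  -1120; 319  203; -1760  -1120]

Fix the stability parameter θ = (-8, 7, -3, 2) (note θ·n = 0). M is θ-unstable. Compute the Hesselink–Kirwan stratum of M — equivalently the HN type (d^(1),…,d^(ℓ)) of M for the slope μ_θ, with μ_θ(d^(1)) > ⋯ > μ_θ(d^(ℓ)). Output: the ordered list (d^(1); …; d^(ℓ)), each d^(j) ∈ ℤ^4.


Interval decomposition of M: I[1,1], I[1,3], I[2,4], I[4,4]^3.
HN type (ℓ=2): μ^(1)=2; μ^(2)=-8

((0, 2, 2, 4); (2, 0, 0, 0))


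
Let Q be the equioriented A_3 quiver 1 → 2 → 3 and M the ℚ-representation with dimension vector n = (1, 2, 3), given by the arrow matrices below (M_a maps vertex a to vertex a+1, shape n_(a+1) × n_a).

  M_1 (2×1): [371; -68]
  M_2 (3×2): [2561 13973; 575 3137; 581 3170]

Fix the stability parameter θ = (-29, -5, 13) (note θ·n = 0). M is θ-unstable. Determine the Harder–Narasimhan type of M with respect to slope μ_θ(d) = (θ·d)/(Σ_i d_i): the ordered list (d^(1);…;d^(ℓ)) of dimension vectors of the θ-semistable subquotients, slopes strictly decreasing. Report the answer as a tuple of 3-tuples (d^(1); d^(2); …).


Barcode: M ≅ I[1,3], I[2,3], I[3,3]. HN layers by μ_θ (3 steps, strictly decreasing):
  μ^(1)=13; μ^(2)=-5; μ^(3)=-29

((0, 0, 3); (0, 2, 0); (1, 0, 0))


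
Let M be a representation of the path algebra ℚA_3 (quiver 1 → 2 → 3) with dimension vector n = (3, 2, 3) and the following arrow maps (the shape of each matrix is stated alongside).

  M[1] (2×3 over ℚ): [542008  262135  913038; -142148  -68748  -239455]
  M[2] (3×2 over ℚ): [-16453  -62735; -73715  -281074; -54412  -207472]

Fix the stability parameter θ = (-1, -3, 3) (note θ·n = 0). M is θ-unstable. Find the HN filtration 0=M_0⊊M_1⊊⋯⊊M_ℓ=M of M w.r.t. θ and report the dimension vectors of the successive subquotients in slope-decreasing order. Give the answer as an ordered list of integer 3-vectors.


Barcode: M ≅ I[1,1], I[1,3]^2, I[3,3]. HN layers by μ_θ (3 steps, strictly decreasing):
  μ^(1)=3; μ^(2)=-1; μ^(3)=-2

((0, 0, 3); (1, 0, 0); (2, 2, 0))


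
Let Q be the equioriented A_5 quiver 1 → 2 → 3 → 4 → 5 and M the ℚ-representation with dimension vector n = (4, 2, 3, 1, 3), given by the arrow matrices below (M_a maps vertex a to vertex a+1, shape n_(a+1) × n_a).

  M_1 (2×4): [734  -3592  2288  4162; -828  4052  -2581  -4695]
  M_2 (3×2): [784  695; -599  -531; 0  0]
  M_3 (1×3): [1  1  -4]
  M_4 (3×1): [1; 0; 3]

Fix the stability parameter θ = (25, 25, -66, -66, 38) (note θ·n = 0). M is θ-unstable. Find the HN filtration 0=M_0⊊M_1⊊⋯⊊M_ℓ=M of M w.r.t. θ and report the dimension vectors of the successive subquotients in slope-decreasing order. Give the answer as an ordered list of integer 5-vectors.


Barcode: M ≅ I[1,1]^2, I[1,3], I[1,5], I[3,3], I[5,5]^2. HN layers by μ_θ (5 steps, strictly decreasing):
  μ^(1)=38; μ^(2)=25; μ^(3)=-16/3; μ^(4)=-41/2; μ^(5)=-66

((0, 0, 0, 0, 3); (2, 0, 0, 0, 0); (1, 1, 1, 0, 0); (1, 1, 1, 1, 0); (0, 0, 1, 0, 0))


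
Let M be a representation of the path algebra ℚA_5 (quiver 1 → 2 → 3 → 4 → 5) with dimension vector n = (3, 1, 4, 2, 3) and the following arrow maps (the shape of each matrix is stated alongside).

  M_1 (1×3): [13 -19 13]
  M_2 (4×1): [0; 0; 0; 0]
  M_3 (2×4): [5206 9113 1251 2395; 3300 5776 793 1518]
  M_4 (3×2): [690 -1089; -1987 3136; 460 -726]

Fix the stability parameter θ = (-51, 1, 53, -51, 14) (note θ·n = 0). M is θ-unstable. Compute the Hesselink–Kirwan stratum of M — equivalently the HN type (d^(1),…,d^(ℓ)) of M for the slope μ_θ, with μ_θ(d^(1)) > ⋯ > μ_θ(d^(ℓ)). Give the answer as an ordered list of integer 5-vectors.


Via rank(M_{q-1}∘⋯∘M_p): M ≅ I[1,1]^2, I[1,2], I[3,3]^2, I[3,5]^2, I[5,5].
μ_θ-semistable layers: μ^(1)=53; μ^(2)=14; μ^(3)=1; μ^(4)=-51

((0, 0, 2, 0, 0); (0, 0, 0, 0, 3); (0, 1, 2, 2, 0); (3, 0, 0, 0, 0))


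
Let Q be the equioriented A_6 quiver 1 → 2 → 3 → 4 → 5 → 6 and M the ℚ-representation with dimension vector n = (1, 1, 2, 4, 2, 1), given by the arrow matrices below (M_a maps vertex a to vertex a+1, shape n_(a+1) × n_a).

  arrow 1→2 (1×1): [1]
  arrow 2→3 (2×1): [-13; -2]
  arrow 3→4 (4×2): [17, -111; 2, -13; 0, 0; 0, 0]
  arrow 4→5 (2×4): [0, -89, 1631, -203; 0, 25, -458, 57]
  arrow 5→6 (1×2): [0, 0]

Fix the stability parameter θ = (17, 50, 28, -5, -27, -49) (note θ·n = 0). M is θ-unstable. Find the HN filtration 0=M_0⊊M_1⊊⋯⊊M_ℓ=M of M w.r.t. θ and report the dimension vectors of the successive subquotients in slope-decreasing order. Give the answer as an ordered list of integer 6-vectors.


Interval decomposition of M: I[1,4], I[3,5], I[4,4], I[4,5], I[6,6].
HN type (ℓ=6): μ^(1)=73/3; μ^(2)=17; μ^(3)=-4/3; μ^(4)=-5; μ^(5)=-16; μ^(6)=-49

((0, 1, 1, 1, 0, 0); (1, 0, 0, 0, 0, 0); (0, 0, 1, 1, 1, 0); (0, 0, 0, 1, 0, 0); (0, 0, 0, 1, 1, 0); (0, 0, 0, 0, 0, 1))


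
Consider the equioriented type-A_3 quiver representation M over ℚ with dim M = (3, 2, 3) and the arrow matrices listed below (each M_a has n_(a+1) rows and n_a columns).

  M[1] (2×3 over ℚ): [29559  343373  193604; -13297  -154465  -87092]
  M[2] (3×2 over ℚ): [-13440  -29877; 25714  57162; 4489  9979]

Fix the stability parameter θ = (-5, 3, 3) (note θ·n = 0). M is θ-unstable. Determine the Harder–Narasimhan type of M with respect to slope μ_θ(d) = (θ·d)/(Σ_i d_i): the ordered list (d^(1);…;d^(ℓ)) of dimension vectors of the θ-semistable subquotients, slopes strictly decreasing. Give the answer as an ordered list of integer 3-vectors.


Interval decomposition of M: I[1,1], I[1,3]^2, I[3,3].
HN type (ℓ=2): μ^(1)=3; μ^(2)=-5

((0, 2, 3); (3, 0, 0))


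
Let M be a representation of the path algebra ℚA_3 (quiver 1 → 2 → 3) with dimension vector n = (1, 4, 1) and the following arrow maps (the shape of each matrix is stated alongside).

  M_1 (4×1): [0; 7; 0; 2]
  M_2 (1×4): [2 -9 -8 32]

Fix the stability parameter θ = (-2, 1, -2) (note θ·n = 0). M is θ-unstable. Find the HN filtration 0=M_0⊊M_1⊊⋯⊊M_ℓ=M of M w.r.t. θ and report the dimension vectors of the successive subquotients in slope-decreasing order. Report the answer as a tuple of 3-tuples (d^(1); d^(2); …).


Via rank(M_{q-1}∘⋯∘M_p): M ≅ I[1,3], I[2,2]^3.
μ_θ-semistable layers: μ^(1)=1; μ^(2)=-1/2; μ^(3)=-2

((0, 3, 0); (0, 1, 1); (1, 0, 0))


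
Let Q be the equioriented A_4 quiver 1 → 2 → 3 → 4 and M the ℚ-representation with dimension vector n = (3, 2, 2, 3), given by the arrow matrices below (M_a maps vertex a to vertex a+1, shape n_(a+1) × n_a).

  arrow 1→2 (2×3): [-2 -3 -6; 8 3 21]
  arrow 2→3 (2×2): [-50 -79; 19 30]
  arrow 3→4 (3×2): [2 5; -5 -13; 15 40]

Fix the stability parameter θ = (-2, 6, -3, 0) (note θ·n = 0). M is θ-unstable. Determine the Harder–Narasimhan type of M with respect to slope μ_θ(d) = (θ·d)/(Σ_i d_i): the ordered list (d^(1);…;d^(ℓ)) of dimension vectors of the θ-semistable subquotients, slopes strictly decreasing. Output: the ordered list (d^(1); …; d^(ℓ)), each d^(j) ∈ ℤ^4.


Via rank(M_{q-1}∘⋯∘M_p): M ≅ I[1,1], I[1,4]^2, I[4,4].
μ_θ-semistable layers: μ^(1)=1; μ^(2)=0; μ^(3)=-2

((0, 2, 2, 2); (0, 0, 0, 1); (3, 0, 0, 0))


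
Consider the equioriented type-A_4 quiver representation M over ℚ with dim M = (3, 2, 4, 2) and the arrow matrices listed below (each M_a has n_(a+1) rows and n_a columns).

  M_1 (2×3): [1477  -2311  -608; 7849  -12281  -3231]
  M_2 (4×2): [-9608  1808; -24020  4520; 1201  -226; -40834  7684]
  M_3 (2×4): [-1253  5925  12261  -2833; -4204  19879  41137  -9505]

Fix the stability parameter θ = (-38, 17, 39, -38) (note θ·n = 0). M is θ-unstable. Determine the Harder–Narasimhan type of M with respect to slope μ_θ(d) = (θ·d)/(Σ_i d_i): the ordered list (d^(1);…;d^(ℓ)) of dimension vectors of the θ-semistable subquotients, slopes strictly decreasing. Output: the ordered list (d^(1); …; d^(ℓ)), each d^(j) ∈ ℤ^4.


Interval decomposition of M: I[1,1], I[1,2], I[1,4], I[3,3]^2, I[3,4].
HN type (ℓ=5): μ^(1)=39; μ^(2)=17; μ^(3)=6; μ^(4)=1/2; μ^(5)=-38

((0, 0, 2, 0); (0, 1, 0, 0); (0, 1, 1, 1); (0, 0, 1, 1); (3, 0, 0, 0))
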